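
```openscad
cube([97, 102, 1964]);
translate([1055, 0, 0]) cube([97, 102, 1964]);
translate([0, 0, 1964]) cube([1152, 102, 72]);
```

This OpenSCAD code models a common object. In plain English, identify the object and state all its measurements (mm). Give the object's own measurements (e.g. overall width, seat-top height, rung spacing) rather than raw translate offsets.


A door frame. The clear opening is 958 mm wide and 1964 mm high. Two 97 mm wide jambs, 102 mm deep, stand either side of the opening from the floor to the top of the opening. A 72 mm thick head sits across the top of both jambs, spanning the full outside width of the frame.


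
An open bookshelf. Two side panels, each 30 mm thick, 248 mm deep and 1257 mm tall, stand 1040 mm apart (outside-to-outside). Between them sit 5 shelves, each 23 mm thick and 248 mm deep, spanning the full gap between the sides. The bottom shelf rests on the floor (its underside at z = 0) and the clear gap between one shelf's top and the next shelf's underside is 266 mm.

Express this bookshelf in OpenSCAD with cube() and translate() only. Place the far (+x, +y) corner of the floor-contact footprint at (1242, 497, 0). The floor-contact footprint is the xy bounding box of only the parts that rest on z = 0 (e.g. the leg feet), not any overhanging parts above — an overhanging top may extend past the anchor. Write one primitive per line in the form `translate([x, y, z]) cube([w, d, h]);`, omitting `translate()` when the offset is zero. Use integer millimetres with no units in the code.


translate([202, 249, 0]) cube([30, 248, 1257]);
translate([1212, 249, 0]) cube([30, 248, 1257]);
translate([232, 249, 0]) cube([980, 248, 23]);
translate([232, 249, 289]) cube([980, 248, 23]);
translate([232, 249, 578]) cube([980, 248, 23]);
translate([232, 249, 867]) cube([980, 248, 23]);
translate([232, 249, 1156]) cube([980, 248, 23]);


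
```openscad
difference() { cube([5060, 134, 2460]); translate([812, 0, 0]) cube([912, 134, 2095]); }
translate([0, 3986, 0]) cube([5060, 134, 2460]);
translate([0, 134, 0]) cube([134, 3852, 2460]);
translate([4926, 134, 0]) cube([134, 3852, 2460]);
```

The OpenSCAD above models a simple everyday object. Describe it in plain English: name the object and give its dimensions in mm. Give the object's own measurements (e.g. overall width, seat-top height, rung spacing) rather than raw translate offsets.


A single room: four walls, each 2460 mm tall and 134 mm thick, enclosing an outside footprint 5060×4120 mm (x × y), no floor or roof. The front and back walls (−y and +y sides) run the full x-width; the side walls fit between their inner faces. A door opening 912 mm wide and 2095 mm tall is cut through the front wall from the floor up, its −x edge 812 mm from the wall's −x end.


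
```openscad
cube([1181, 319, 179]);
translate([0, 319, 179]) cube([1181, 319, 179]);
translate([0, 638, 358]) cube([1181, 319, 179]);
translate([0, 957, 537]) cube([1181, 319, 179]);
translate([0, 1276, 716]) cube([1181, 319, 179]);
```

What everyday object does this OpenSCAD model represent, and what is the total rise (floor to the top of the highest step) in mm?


A staircase. The total rise is 895 mm.

5 identical blocks, each offset up and back from the previous — a staircase. Each step is 179 mm tall and there are 5 of them, so the total rise is 5 × 179 = 895 mm.


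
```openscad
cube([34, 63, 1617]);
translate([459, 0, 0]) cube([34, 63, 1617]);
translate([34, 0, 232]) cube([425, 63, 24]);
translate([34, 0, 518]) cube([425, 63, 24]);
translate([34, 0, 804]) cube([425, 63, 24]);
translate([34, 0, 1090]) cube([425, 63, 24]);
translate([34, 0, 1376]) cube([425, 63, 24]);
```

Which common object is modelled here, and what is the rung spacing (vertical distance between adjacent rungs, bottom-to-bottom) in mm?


A ladder. The rung spacing is 286 mm.

Two tall 34×63 posts with 5 short bars between them — a ladder. Adjacent rungs sit at z = 232 and z = 518, so the spacing is 518 − 232 = 286 mm.


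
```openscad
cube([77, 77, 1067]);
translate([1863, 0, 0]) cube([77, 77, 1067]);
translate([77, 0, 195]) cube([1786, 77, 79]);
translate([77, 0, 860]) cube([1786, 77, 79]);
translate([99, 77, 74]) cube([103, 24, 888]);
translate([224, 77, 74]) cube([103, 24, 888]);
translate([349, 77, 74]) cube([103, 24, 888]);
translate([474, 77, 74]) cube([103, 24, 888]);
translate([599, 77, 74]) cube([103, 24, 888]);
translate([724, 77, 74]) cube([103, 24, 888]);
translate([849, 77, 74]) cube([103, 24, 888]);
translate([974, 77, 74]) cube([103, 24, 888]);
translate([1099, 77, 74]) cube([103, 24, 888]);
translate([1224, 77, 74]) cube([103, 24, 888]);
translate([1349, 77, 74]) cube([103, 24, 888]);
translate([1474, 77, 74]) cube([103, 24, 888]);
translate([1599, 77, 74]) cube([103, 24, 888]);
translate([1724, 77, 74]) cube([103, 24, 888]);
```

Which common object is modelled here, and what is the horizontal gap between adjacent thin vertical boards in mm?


A fence section. The picket gap is 22 mm.

Two posts, two rails, 14 pickets — a fence section. Span 1786 mm holds 14 pickets of 103 mm with 15 equal gaps: ⌊(1786 − 14·103) / 15⌋ = 22 mm.


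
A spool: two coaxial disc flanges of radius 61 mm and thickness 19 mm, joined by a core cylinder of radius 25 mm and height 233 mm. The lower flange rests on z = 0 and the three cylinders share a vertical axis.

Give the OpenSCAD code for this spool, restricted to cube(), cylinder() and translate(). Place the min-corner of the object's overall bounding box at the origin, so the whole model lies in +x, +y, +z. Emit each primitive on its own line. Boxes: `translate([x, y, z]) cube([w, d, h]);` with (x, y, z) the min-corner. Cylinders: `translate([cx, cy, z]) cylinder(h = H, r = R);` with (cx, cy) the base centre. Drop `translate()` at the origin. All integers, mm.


translate([61, 61, 0]) cylinder(h = 19, r = 61);
translate([61, 61, 19]) cylinder(h = 233, r = 25);
translate([61, 61, 252]) cylinder(h = 19, r = 61);


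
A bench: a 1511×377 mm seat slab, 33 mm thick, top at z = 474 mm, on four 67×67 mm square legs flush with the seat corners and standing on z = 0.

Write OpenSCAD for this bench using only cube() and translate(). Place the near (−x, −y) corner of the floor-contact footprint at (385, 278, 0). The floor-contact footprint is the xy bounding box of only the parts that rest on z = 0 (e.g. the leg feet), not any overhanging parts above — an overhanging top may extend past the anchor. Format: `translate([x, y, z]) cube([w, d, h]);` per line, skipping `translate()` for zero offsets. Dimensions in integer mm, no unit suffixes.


translate([385, 278, 441]) cube([1511, 377, 33]);
translate([385, 278, 0]) cube([67, 67, 441]);
translate([385, 588, 0]) cube([67, 67, 441]);
translate([1829, 278, 0]) cube([67, 67, 441]);
translate([1829, 588, 0]) cube([67, 67, 441]);


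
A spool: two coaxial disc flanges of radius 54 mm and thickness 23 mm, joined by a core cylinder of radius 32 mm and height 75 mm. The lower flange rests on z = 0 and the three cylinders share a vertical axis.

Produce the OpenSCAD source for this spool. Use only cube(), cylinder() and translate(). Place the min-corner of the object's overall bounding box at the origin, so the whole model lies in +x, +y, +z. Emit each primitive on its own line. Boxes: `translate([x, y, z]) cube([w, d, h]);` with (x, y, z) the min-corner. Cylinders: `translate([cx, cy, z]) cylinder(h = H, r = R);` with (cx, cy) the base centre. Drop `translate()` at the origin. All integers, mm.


translate([54, 54, 0]) cylinder(h = 23, r = 54);
translate([54, 54, 23]) cylinder(h = 75, r = 32);
translate([54, 54, 98]) cylinder(h = 23, r = 54);


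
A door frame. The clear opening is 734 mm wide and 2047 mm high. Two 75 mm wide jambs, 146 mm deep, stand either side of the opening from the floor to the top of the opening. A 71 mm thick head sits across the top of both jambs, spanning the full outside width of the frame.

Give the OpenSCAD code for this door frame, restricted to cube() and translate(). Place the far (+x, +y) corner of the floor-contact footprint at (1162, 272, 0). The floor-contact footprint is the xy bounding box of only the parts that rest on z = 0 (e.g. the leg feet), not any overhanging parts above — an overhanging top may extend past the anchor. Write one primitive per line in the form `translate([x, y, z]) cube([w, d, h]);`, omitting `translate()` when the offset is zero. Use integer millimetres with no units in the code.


translate([278, 126, 0]) cube([75, 146, 2047]);
translate([1087, 126, 0]) cube([75, 146, 2047]);
translate([278, 126, 2047]) cube([884, 146, 71]);


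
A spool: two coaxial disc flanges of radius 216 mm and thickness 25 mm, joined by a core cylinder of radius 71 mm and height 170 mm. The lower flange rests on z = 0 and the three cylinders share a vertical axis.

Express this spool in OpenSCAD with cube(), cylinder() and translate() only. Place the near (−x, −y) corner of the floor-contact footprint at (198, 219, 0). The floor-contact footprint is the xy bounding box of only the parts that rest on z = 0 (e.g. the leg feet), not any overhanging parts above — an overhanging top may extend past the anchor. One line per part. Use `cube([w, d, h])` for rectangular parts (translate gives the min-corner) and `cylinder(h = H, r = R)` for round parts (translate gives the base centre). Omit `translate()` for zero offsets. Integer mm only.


translate([414, 435, 0]) cylinder(h = 25, r = 216);
translate([414, 435, 25]) cylinder(h = 170, r = 71);
translate([414, 435, 195]) cylinder(h = 25, r = 216);


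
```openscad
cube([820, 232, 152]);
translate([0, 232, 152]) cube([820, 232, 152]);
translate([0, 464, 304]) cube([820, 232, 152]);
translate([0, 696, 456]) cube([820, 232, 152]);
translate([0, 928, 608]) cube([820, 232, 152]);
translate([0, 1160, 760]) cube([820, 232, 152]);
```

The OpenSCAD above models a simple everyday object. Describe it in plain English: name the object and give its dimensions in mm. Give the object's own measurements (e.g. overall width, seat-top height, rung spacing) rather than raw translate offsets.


A straight staircase of 6 solid steps. Each step is 820 mm wide (x), 232 mm deep (y, the going) and 152 mm tall (the rise). The first step rests on the floor; each subsequent step sits one going further in +y and one rise higher in +z, directly behind and above the previous step with no overlap.


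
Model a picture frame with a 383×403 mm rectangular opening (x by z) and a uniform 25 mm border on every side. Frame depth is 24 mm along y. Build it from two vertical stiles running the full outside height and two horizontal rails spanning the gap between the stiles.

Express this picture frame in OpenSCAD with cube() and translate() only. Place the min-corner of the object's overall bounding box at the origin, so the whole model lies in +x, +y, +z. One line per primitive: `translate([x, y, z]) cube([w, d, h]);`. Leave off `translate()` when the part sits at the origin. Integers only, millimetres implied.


cube([25, 24, 453]);
translate([408, 0, 0]) cube([25, 24, 453]);
translate([25, 0, 0]) cube([383, 24, 25]);
translate([25, 0, 428]) cube([383, 24, 25]);


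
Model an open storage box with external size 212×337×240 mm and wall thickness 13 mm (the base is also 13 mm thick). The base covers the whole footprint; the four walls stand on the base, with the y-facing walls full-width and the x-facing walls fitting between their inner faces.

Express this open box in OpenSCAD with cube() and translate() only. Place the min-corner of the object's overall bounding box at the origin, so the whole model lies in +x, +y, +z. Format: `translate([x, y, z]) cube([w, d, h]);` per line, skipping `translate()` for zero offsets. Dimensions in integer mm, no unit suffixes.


cube([212, 337, 13]);
translate([0, 0, 13]) cube([212, 13, 227]);
translate([0, 324, 13]) cube([212, 13, 227]);
translate([0, 13, 13]) cube([13, 311, 227]);
translate([199, 13, 13]) cube([13, 311, 227]);


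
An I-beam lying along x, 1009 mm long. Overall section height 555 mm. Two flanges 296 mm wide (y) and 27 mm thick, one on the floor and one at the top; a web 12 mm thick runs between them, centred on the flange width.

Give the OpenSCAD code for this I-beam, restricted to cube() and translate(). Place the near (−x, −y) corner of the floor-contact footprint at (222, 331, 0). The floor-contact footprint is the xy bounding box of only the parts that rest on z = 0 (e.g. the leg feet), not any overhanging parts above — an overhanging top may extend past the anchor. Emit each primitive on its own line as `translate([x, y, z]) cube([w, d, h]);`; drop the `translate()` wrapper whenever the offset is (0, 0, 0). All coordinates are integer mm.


translate([222, 331, 0]) cube([1009, 296, 27]);
translate([222, 473, 27]) cube([1009, 12, 501]);
translate([222, 331, 528]) cube([1009, 296, 27]);


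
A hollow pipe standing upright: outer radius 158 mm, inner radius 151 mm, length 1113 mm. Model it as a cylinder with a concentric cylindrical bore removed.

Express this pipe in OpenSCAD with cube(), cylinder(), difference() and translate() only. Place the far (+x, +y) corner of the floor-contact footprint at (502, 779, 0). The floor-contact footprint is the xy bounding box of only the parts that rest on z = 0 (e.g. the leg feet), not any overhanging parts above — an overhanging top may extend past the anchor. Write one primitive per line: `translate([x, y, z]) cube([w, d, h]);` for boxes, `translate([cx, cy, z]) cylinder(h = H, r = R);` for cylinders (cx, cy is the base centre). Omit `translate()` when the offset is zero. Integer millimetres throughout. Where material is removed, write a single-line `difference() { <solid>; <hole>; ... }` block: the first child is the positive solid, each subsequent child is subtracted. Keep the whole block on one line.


difference() { translate([344, 621, 0]) cylinder(h = 1113, r = 158); translate([344, 621, 0]) cylinder(h = 1113, r = 151); }


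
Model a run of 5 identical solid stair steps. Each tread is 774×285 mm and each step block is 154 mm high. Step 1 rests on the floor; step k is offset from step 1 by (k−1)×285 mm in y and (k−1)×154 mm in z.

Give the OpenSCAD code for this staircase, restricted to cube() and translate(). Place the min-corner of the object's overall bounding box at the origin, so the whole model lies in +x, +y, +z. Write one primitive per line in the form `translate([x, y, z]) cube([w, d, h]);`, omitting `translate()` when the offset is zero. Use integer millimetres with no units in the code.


cube([774, 285, 154]);
translate([0, 285, 154]) cube([774, 285, 154]);
translate([0, 570, 308]) cube([774, 285, 154]);
translate([0, 855, 462]) cube([774, 285, 154]);
translate([0, 1140, 616]) cube([774, 285, 154]);


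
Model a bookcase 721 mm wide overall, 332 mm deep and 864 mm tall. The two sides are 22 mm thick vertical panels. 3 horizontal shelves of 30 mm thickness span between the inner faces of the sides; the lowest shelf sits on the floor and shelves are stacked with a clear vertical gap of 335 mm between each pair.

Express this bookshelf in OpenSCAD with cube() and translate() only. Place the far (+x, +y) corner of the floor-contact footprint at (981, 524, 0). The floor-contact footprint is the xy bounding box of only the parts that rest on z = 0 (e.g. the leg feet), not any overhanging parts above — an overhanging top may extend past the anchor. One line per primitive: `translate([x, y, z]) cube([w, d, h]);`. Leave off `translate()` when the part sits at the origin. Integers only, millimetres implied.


translate([260, 192, 0]) cube([22, 332, 864]);
translate([959, 192, 0]) cube([22, 332, 864]);
translate([282, 192, 0]) cube([677, 332, 30]);
translate([282, 192, 365]) cube([677, 332, 30]);
translate([282, 192, 730]) cube([677, 332, 30]);


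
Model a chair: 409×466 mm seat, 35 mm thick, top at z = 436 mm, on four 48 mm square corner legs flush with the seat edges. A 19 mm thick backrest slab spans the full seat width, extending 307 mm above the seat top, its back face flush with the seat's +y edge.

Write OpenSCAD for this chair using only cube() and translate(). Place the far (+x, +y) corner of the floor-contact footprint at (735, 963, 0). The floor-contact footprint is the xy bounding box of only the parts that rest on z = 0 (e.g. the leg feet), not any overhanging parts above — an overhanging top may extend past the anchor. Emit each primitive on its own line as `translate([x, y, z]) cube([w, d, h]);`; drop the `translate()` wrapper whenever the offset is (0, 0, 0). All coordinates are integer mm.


translate([326, 497, 401]) cube([409, 466, 35]);
translate([326, 497, 0]) cube([48, 48, 401]);
translate([687, 497, 0]) cube([48, 48, 401]);
translate([326, 915, 0]) cube([48, 48, 401]);
translate([687, 915, 0]) cube([48, 48, 401]);
translate([326, 944, 436]) cube([409, 19, 307]);


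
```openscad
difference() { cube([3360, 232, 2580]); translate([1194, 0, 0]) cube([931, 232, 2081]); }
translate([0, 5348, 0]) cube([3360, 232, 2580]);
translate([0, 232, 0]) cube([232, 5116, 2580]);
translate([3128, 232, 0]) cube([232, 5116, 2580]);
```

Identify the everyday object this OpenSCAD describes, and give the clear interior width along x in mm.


A single room. The interior width is 2896 mm.

Four walls enclosing a rectangle with a door in the front wall — a room. Outside width 3360 minus two 232 mm walls gives 2896 mm.


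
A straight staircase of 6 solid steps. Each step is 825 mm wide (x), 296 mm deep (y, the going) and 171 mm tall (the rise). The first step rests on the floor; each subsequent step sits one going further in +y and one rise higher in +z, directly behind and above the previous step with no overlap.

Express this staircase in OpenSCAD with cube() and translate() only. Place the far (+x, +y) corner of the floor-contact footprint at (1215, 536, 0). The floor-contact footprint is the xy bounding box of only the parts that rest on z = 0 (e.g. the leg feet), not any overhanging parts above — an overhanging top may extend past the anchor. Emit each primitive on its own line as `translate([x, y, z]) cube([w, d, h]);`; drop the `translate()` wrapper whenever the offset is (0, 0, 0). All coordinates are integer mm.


translate([390, 240, 0]) cube([825, 296, 171]);
translate([390, 536, 171]) cube([825, 296, 171]);
translate([390, 832, 342]) cube([825, 296, 171]);
translate([390, 1128, 513]) cube([825, 296, 171]);
translate([390, 1424, 684]) cube([825, 296, 171]);
translate([390, 1720, 855]) cube([825, 296, 171]);


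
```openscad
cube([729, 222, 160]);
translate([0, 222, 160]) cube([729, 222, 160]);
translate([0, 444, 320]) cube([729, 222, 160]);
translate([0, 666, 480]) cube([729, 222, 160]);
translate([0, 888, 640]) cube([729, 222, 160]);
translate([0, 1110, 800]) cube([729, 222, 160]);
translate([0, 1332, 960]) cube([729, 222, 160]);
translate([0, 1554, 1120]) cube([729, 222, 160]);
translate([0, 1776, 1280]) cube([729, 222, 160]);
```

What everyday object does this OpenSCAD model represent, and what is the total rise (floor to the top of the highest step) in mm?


A staircase. The total rise is 1440 mm.

9 identical blocks, each offset up and back from the previous — a staircase. Each step is 160 mm tall and there are 9 of them, so the total rise is 9 × 160 = 1440 mm.


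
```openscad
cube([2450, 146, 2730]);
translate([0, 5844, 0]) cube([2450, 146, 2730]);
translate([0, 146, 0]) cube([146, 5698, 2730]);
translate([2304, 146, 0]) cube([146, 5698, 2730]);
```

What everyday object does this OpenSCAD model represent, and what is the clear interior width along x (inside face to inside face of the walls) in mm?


A house (or room) frame. The interior width is 2158 mm.

Four 2730 mm walls enclosing a rectangle with no floor or roof — a room or house frame. Outside width is 2450 mm and wall thickness is 146 mm, so the interior width is 2450 − 2 × 146 = 2158 mm.


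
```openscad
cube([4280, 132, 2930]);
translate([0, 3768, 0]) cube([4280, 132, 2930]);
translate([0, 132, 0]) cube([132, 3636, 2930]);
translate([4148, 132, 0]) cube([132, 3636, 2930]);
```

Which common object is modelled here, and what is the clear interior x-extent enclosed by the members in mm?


A house (or room) frame. The interior width is 4016 mm.

Four 2930 mm walls enclosing a rectangle with no floor or roof — a room or house frame. Outside width is 4280 mm and wall thickness is 132 mm, so the interior width is 4280 − 2 × 132 = 4016 mm.


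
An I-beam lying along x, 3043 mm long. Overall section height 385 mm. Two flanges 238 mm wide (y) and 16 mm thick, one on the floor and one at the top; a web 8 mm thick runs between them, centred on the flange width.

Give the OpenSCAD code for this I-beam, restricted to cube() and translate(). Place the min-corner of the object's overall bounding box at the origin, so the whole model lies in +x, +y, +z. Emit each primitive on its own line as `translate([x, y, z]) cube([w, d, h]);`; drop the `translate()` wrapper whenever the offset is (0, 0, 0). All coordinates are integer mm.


cube([3043, 238, 16]);
translate([0, 115, 16]) cube([3043, 8, 353]);
translate([0, 0, 369]) cube([3043, 238, 16]);


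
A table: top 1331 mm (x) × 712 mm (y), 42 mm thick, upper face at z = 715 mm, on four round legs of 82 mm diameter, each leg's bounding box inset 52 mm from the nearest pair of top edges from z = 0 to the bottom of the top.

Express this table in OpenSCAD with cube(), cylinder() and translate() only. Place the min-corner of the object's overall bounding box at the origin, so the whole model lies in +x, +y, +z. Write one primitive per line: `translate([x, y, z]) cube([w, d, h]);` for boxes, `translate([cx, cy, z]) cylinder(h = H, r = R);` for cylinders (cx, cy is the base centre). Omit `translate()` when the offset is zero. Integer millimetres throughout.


// leg_h = 715 - 42 = 673
translate([0, 0, 673]) cube([1331, 712, 42]);
translate([93, 93, 0]) cylinder(h = 673, r = 41);
translate([1238, 93, 0]) cylinder(h = 673, r = 41);
translate([93, 619, 0]) cylinder(h = 673, r = 41);
translate([1238, 619, 0]) cylinder(h = 673, r = 41);


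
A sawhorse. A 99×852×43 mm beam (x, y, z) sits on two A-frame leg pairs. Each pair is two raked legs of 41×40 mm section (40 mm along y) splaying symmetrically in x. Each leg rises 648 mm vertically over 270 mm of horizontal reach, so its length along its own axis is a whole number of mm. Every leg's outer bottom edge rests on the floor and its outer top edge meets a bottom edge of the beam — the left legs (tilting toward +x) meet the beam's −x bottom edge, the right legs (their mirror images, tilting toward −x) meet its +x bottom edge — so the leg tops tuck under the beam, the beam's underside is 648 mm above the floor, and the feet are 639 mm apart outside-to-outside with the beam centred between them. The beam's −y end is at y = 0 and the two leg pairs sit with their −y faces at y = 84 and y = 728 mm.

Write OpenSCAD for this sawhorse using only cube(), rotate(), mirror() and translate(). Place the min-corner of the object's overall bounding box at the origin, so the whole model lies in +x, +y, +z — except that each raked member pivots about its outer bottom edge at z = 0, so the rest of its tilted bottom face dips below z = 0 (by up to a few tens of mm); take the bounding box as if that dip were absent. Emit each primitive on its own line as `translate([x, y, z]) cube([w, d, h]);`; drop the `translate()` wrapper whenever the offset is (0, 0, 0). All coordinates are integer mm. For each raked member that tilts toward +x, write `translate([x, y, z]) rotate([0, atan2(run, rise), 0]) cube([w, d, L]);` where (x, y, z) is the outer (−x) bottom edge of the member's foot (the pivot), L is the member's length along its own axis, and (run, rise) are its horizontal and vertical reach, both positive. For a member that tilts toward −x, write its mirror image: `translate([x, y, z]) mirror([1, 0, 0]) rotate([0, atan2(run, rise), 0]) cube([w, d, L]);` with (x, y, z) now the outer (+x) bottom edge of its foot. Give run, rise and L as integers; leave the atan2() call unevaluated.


translate([270, 0, 648]) cube([99, 852, 43]);
translate([0, 84, 0]) rotate([0, atan2(270, 648), 0]) cube([41, 40, 702]);
translate([639, 84, 0]) mirror([1, 0, 0]) rotate([0, atan2(270, 648), 0]) cube([41, 40, 702]);
translate([0, 728, 0]) rotate([0, atan2(270, 648), 0]) cube([41, 40, 702]);
translate([639, 728, 0]) mirror([1, 0, 0]) rotate([0, atan2(270, 648), 0]) cube([41, 40, 702]);


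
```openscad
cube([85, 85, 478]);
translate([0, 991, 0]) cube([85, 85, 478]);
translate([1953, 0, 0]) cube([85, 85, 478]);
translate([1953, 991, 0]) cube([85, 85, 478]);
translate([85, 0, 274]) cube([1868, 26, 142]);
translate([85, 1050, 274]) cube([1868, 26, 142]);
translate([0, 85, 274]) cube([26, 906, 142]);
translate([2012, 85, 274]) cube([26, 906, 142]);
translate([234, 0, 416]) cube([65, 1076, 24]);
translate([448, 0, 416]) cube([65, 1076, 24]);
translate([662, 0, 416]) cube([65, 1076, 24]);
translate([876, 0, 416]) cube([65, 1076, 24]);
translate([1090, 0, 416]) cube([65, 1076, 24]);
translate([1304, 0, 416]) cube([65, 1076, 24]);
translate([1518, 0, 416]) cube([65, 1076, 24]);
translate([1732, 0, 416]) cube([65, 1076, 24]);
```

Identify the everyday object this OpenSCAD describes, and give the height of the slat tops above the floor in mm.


A bed frame. The slat-top height is 440 mm.

Four posts, four rails, and a row of slats — a bed frame. Slats sit on the rails at z = 274 + 142 = 416; with slat thickness 24, the top is 440 mm.


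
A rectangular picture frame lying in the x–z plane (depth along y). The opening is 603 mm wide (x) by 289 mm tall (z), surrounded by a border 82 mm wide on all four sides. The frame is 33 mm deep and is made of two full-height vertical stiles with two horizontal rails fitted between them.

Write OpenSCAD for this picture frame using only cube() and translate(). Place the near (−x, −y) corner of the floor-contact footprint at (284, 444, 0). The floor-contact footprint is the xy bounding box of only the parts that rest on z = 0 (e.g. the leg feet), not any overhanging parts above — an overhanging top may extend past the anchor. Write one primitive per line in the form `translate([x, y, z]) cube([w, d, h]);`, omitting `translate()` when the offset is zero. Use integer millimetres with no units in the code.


translate([284, 444, 0]) cube([82, 33, 453]);
translate([969, 444, 0]) cube([82, 33, 453]);
translate([366, 444, 0]) cube([603, 33, 82]);
translate([366, 444, 371]) cube([603, 33, 82]);


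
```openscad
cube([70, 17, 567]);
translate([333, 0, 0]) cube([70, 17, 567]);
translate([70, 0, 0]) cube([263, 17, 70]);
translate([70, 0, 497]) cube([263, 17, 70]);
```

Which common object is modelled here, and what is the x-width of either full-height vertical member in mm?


A picture frame. The border width is 70 mm.

Four thin pieces enclosing a rectangular opening — a picture frame. The two full-height stiles are 567 mm tall; the top rail sits at z = 497 and is 70 mm tall, so the border above the opening is 567 − 497 = 70 mm, matching the stile x-width.


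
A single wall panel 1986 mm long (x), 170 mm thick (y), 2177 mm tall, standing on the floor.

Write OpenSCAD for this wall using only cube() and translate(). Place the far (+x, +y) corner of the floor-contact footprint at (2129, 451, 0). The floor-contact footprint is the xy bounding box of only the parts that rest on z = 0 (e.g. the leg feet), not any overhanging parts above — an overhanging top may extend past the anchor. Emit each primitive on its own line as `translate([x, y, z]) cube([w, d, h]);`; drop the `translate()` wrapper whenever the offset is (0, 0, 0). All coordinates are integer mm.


translate([143, 281, 0]) cube([1986, 170, 2177]);


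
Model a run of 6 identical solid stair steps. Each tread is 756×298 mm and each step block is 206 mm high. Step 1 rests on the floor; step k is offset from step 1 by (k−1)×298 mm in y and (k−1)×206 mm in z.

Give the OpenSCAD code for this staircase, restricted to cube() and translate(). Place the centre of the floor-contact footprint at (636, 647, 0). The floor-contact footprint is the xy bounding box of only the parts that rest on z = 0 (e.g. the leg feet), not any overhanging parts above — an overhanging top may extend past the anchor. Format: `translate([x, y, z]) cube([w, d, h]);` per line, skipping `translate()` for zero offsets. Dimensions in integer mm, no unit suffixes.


translate([258, 498, 0]) cube([756, 298, 206]);
translate([258, 796, 206]) cube([756, 298, 206]);
translate([258, 1094, 412]) cube([756, 298, 206]);
translate([258, 1392, 618]) cube([756, 298, 206]);
translate([258, 1690, 824]) cube([756, 298, 206]);
translate([258, 1988, 1030]) cube([756, 298, 206]);


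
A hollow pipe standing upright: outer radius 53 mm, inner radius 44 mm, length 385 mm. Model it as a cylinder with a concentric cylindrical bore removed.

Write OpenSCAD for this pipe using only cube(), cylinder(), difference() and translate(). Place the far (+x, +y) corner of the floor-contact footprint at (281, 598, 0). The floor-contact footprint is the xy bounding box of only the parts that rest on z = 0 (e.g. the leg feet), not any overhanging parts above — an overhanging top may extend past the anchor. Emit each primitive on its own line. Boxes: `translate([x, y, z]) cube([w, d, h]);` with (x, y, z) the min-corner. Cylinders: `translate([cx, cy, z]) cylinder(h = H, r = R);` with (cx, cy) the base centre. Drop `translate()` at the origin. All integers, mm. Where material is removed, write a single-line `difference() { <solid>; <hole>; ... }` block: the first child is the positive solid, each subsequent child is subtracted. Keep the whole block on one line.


difference() { translate([228, 545, 0]) cylinder(h = 385, r = 53); translate([228, 545, 0]) cylinder(h = 385, r = 44); }


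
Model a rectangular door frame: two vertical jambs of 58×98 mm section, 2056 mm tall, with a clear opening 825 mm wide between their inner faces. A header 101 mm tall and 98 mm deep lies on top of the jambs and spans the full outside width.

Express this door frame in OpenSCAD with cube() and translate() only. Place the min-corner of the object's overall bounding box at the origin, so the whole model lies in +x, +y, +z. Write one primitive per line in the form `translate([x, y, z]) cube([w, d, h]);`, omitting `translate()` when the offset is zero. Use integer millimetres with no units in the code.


cube([58, 98, 2056]);
translate([883, 0, 0]) cube([58, 98, 2056]);
translate([0, 0, 2056]) cube([941, 98, 101]);


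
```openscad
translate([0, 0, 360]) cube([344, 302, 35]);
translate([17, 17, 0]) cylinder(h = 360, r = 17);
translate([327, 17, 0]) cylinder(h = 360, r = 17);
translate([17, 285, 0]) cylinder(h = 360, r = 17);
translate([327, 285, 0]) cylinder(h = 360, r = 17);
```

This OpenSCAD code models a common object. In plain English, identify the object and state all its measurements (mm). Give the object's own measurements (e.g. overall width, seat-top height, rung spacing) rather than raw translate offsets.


A simple wooden stool: a rectangular seat 344 mm (x) by 302 mm (y), 35 mm thick, top face at z = 395 mm, on four round legs, each 34 mm in diameter. The legs rest on z = 0, each leg's axis is inset half a diameter from the nearest pair of seat edges (so the leg's bounding box is flush with the corner).


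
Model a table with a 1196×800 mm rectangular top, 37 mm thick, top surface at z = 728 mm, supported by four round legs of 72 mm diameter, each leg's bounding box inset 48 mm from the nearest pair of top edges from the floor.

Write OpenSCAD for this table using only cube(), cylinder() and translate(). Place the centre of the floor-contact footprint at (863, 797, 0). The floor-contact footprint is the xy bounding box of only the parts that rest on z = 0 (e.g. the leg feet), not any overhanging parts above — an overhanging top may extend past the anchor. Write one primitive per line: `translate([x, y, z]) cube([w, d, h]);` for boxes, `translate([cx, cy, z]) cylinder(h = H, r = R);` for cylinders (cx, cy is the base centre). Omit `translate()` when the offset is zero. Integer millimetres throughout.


translate([265, 397, 691]) cube([1196, 800, 37]);
translate([349, 481, 0]) cylinder(h = 691, r = 36);
translate([1377, 481, 0]) cylinder(h = 691, r = 36);
translate([349, 1113, 0]) cylinder(h = 691, r = 36);
translate([1377, 1113, 0]) cylinder(h = 691, r = 36);


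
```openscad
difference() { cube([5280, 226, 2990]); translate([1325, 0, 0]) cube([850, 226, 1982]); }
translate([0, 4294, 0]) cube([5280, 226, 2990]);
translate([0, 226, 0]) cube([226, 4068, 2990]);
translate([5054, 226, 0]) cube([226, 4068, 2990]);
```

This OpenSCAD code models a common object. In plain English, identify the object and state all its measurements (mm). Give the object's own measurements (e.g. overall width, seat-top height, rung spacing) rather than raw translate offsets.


A single room: four walls, each 2990 mm tall and 226 mm thick, enclosing an outside footprint 5280×4520 mm (x × y), no floor or roof. The front and back walls (−y and +y sides) run the full x-width; the side walls fit between their inner faces. A door opening 850 mm wide and 1982 mm tall is cut through the front wall from the floor up, its −x edge 1325 mm from the wall's −x end.


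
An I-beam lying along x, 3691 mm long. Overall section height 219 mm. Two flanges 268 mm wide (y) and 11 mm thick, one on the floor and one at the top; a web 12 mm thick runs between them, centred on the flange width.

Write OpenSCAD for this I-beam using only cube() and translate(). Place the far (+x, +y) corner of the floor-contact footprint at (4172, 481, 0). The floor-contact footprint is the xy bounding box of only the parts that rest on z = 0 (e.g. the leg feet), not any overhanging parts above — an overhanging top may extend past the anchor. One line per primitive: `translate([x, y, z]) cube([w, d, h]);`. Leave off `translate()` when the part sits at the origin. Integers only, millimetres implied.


translate([481, 213, 0]) cube([3691, 268, 11]);
translate([481, 341, 11]) cube([3691, 12, 197]);
translate([481, 213, 208]) cube([3691, 268, 11]);


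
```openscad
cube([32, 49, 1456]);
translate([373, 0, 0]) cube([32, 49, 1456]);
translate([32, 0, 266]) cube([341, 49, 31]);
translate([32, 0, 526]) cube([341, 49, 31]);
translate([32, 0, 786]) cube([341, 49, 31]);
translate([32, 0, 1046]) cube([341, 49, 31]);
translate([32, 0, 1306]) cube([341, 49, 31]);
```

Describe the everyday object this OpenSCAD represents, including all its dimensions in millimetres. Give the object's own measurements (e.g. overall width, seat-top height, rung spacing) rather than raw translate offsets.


A straight ladder. Two 32×49 mm vertical rails, 1456 mm tall, stand 405 mm apart (outside-to-outside) with their front faces coplanar on the −y side. 5 rungs, each 49 mm deep and 31 mm tall, span between the inner faces of the rails, front faces flush with the rails. The lowest rung's underside is at z = 266 mm and rungs are spaced 260 mm apart (underside to underside).


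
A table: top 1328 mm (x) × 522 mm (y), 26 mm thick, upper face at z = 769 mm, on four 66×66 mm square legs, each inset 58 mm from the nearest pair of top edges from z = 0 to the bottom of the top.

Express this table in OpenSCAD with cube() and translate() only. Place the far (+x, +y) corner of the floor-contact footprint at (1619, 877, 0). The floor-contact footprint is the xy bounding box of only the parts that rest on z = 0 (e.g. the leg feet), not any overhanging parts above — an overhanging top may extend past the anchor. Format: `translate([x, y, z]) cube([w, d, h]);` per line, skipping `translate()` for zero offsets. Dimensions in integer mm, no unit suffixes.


// leg_h = 769 - 26 = 743
translate([349, 413, 743]) cube([1328, 522, 26]);
translate([407, 471, 0]) cube([66, 66, 743]);
translate([1553, 471, 0]) cube([66, 66, 743]);
translate([407, 811, 0]) cube([66, 66, 743]);
translate([1553, 811, 0]) cube([66, 66, 743]);


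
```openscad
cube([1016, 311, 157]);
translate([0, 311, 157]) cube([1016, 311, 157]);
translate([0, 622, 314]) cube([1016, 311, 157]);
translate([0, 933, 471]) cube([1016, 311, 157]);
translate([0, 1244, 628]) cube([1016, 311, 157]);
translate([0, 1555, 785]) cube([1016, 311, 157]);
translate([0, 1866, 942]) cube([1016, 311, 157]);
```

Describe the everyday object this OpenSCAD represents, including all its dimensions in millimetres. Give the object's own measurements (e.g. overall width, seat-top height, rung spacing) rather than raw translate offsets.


A straight staircase of 7 solid steps. Each step is 1016 mm wide (x), 311 mm deep (y, the going) and 157 mm tall (the rise). The first step rests on the floor; each subsequent step sits one going further in +y and one rise higher in +z, directly behind and above the previous step with no overlap.


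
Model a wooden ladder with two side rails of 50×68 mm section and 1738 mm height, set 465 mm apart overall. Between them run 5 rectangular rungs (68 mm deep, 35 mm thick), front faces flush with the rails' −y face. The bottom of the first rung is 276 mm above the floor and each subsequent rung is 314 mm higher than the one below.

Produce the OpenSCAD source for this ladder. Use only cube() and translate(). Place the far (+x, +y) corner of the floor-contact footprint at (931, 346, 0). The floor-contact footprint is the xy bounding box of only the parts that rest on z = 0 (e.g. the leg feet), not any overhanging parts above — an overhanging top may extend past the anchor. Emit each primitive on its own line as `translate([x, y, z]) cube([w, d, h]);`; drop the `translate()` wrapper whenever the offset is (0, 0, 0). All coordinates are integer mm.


translate([466, 278, 0]) cube([50, 68, 1738]);
translate([881, 278, 0]) cube([50, 68, 1738]);
translate([516, 278, 276]) cube([365, 68, 35]);
translate([516, 278, 590]) cube([365, 68, 35]);
translate([516, 278, 904]) cube([365, 68, 35]);
translate([516, 278, 1218]) cube([365, 68, 35]);
translate([516, 278, 1532]) cube([365, 68, 35]);


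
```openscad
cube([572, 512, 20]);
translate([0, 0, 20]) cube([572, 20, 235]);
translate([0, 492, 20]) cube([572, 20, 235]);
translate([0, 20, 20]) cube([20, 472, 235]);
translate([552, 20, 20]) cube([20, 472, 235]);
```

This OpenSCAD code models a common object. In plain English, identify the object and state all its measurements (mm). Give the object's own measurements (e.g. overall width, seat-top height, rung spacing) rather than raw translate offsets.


An open-topped rectangular box: outside dimensions 572×512×255 mm, with a uniform wall and base thickness of 20 mm. The base is a full 572×512 slab on the floor; four walls sit on top of the base. The front and back walls (the −y and +y sides) span the full width; the two side walls fit between them.


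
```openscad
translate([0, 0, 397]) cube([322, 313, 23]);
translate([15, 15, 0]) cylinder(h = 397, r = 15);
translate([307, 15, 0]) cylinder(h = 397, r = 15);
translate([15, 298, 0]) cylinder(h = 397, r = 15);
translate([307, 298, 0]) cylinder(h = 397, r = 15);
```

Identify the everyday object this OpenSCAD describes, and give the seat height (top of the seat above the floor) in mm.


A stool. The seat height is 420 mm.

A 322×313×23 slab at z = 397 on four corner cylinders — a stool. The seat top is 397 + 23 = 420 mm.


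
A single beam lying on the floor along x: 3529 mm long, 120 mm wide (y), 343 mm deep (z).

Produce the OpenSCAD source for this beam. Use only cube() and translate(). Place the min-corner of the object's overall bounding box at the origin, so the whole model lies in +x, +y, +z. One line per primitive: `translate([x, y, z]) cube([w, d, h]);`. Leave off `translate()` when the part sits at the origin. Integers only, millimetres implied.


cube([3529, 120, 343]);


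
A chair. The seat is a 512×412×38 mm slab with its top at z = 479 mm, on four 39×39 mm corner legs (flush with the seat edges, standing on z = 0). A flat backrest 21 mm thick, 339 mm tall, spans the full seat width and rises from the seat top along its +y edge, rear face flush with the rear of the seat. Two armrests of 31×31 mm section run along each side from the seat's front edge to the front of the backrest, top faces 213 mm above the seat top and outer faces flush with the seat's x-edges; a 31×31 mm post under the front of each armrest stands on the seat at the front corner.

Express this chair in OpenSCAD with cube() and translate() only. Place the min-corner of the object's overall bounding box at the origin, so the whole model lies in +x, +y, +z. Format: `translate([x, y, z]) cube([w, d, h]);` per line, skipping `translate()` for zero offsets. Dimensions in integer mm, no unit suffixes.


translate([0, 0, 441]) cube([512, 412, 38]);
cube([39, 39, 441]);
translate([473, 0, 0]) cube([39, 39, 441]);
translate([0, 373, 0]) cube([39, 39, 441]);
translate([473, 373, 0]) cube([39, 39, 441]);
translate([0, 391, 479]) cube([512, 21, 339]);
translate([0, 0, 661]) cube([31, 391, 31]);
translate([481, 0, 661]) cube([31, 391, 31]);
translate([0, 0, 479]) cube([31, 31, 182]);
translate([481, 0, 479]) cube([31, 31, 182]);
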